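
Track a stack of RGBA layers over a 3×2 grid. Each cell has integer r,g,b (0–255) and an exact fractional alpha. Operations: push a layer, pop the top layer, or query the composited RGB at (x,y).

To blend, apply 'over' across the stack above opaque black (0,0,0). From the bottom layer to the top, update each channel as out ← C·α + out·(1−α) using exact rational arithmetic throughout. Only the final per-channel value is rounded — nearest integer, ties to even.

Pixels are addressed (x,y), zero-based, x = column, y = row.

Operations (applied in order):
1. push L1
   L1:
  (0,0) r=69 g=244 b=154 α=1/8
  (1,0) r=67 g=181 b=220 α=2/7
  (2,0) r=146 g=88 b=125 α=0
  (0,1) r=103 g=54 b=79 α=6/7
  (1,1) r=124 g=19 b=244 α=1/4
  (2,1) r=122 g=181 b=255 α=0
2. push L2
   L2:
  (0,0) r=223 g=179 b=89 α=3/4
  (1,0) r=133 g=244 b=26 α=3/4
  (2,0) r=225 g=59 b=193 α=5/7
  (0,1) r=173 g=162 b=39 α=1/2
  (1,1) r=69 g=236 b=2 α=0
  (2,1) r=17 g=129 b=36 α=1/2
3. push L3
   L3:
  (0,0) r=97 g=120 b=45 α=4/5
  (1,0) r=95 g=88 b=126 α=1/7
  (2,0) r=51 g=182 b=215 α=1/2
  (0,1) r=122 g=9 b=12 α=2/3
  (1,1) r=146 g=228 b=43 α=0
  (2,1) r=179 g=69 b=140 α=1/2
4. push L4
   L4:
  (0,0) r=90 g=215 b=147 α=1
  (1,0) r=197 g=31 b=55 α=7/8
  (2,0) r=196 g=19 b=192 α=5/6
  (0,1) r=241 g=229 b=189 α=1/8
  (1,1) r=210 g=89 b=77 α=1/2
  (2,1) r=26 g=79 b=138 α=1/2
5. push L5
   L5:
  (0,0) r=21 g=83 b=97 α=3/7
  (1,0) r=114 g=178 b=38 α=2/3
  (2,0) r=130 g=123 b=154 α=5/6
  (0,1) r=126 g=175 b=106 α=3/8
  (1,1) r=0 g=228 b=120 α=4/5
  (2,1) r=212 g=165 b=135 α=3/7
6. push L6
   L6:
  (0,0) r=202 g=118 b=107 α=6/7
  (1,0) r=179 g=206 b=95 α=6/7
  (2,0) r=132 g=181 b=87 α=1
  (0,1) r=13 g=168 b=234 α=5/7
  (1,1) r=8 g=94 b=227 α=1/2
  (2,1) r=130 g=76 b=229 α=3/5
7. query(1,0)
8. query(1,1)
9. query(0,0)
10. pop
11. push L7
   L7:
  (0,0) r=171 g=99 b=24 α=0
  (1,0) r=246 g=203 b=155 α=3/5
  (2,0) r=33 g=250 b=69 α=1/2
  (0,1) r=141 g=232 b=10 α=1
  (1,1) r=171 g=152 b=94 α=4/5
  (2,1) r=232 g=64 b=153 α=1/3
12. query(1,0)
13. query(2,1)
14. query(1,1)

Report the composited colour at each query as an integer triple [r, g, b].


at x=1,y=0 over L1,L2,L3,L4,L5,L6:
after L1 α=2/7: [134/7, 362/7, 440/7]
after L2 α=3/4: [2927/28, 2743/14, 493/14]
after L3 α=1/7: [10111/98, 8845/49, 2361/49]
after L4 α=7/8: [145253/784, 9739/196, 10613/196]
after L5 α=2/3: [324005/2352, 26505/196, 8503/196]
after L6 α=6/7: [2850053/16464, 268761/1372, 120223/1372]
= [173, 196, 88]

query (1,1) [L1,L2,L3,L4,L5,L6] — begin 0,0,0
+L1 (α=1/4) → [31, 19/4, 61]
+L2 (α=0) → [31, 19/4, 61]
+L3 (α=0) → [31, 19/4, 61]
+L4 (α=1/2) → [241/2, 375/8, 69]
+L5 (α=4/5) → [241/10, 7671/40, 549/5]
+L6 (α=1/2) → [321/20, 11431/80, 842/5]
= [16, 143, 168]

query (0,0) [L1,L2,L3,L4,L5,L6] — begin 0,0,0
+L1 (α=1/8) → [69/8, 61/2, 77/4]
+L2 (α=3/4) → [5421/32, 1135/8, 1145/16]
+L3 (α=4/5) → [17837/160, 995/8, 805/16]
+L4 (α=1) → [90, 215, 147]
+L5 (α=3/7) → [423/7, 1109/7, 879/7]
+L6 (α=6/7) → [8907/49, 6065/49, 5373/49]
rounded: [182, 124, 110]

(1,0) stack=L1,L2,L3,L4,L5,L7; from [0,0,0]:
after L1 α=2/7: [134/7, 362/7, 440/7]
after L2 α=3/4: [2927/28, 2743/14, 493/14]
after L3 α=1/7: [10111/98, 8845/49, 2361/49]
after L4 α=7/8: [145253/784, 9739/196, 10613/196]
after L5 α=2/3: [324005/2352, 26505/196, 8503/196]
after L7 α=3/5: [1191893/5880, 86187/490, 54073/490]
rounded: [203, 176, 110]

at x=2,y=1 over L1,L2,L3,L4,L5,L7:
after L1 α=0: [0, 0, 0]
after L2 α=1/2: [17/2, 129/2, 18]
after L3 α=1/2: [375/4, 267/4, 79]
after L4 α=1/2: [479/8, 583/8, 217/2]
after L5 α=3/7: [1751/14, 1573/14, 839/7]
after L7 α=1/3: [1125/7, 2021/21, 2749/21]
= [161, 96, 131]

at x=1,y=1 over L1,L2,L3,L4,L5,L7:
L1 α=1/4: [31, 19/4, 61]
L2 α=0: [31, 19/4, 61]
L3 α=0: [31, 19/4, 61]
L4 α=1/2: [241/2, 375/8, 69]
L5 α=4/5: [241/10, 7671/40, 549/5]
L7 α=4/5: [7081/50, 31991/200, 2429/25]
= [142, 160, 97]


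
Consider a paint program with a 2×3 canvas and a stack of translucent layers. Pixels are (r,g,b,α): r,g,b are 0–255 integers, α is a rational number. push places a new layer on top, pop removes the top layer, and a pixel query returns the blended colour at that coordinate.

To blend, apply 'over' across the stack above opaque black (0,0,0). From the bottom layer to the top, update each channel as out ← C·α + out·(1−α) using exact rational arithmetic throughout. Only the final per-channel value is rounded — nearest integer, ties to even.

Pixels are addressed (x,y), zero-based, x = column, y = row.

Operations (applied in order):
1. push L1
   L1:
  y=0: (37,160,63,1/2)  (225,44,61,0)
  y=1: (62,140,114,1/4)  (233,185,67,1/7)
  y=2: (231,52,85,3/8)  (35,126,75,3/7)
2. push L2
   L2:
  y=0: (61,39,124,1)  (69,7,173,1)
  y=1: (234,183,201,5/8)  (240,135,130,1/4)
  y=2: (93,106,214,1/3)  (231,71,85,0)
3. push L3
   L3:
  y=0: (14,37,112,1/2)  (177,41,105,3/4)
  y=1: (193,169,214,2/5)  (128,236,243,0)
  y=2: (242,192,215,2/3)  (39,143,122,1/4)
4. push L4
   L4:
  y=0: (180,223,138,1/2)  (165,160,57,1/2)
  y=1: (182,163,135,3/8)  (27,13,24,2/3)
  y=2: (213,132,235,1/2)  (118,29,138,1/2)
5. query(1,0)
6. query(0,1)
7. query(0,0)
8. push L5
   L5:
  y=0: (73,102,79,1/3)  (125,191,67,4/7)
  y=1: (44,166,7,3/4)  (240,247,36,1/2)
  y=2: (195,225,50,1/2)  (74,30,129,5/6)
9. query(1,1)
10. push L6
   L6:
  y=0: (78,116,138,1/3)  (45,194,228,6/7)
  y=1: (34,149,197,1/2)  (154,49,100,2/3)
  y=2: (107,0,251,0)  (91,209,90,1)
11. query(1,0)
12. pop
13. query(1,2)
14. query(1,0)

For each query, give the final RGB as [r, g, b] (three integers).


query (1,0) [L1,L2,L3,L4] — begin 0,0,0
L1 α=0: [0, 0, 0]
L2 α=1: [69, 7, 173]
L3 α=3/4: [150, 65/2, 122]
L4 α=1/2: [315/2, 385/4, 179/2]
→ [158, 96, 90]

at x=0,y=1 over L1,L2,L3,L4:
+L1 (α=1/4) → [31/2, 35, 57/2]
+L2 (α=5/8) → [2433/16, 255/2, 2181/16]
+L3 (α=2/5) → [2695/16, 1441/10, 13391/80]
+L4 (α=3/8) → [22211/128, 2419/16, 19871/128]
rounded: [174, 151, 155]

query (0,0) [L1,L2,L3,L4] — begin 0,0,0
+L1 (α=1/2) → [37/2, 80, 63/2]
+L2 (α=1) → [61, 39, 124]
+L3 (α=1/2) → [75/2, 38, 118]
+L4 (α=1/2) → [435/4, 261/2, 128]
rounded: [109, 130, 128]

query (1,1) [L1,L2,L3,L4,L5] — begin 0,0,0
L1 α=1/7: [233/7, 185/7, 67/7]
L2 α=1/4: [2379/28, 375/7, 1111/28]
L3 α=0: [2379/28, 375/7, 1111/28]
L4 α=2/3: [1297/28, 557/21, 2455/84]
L5 α=1/2: [8017/56, 2872/21, 5479/168]
→ [143, 137, 33]

query (1,0) [L1,L2,L3,L4,L5,L6] — begin 0,0,0
+L1 (α=0) → [0, 0, 0]
+L2 (α=1) → [69, 7, 173]
+L3 (α=3/4) → [150, 65/2, 122]
+L4 (α=1/2) → [315/2, 385/4, 179/2]
+L5 (α=4/7) → [1945/14, 4211/28, 1073/14]
+L6 (α=6/7) → [5725/98, 36803/196, 20225/98]
rounded: [58, 188, 206]

query (1,2) [L1,L2,L3,L4,L5] — begin 0,0,0
L1 α=3/7: [15, 54, 225/7]
L2 α=0: [15, 54, 225/7]
L3 α=1/4: [21, 305/4, 1529/28]
L4 α=1/2: [139/2, 421/8, 5393/56]
L5 α=5/6: [293/4, 1621/48, 41513/336]
→ [73, 34, 124]

query (1,0) [L1,L2,L3,L4,L5] — begin 0,0,0
L1 α=0: [0, 0, 0]
L2 α=1: [69, 7, 173]
L3 α=3/4: [150, 65/2, 122]
L4 α=1/2: [315/2, 385/4, 179/2]
L5 α=4/7: [1945/14, 4211/28, 1073/14]
→ [139, 150, 77]


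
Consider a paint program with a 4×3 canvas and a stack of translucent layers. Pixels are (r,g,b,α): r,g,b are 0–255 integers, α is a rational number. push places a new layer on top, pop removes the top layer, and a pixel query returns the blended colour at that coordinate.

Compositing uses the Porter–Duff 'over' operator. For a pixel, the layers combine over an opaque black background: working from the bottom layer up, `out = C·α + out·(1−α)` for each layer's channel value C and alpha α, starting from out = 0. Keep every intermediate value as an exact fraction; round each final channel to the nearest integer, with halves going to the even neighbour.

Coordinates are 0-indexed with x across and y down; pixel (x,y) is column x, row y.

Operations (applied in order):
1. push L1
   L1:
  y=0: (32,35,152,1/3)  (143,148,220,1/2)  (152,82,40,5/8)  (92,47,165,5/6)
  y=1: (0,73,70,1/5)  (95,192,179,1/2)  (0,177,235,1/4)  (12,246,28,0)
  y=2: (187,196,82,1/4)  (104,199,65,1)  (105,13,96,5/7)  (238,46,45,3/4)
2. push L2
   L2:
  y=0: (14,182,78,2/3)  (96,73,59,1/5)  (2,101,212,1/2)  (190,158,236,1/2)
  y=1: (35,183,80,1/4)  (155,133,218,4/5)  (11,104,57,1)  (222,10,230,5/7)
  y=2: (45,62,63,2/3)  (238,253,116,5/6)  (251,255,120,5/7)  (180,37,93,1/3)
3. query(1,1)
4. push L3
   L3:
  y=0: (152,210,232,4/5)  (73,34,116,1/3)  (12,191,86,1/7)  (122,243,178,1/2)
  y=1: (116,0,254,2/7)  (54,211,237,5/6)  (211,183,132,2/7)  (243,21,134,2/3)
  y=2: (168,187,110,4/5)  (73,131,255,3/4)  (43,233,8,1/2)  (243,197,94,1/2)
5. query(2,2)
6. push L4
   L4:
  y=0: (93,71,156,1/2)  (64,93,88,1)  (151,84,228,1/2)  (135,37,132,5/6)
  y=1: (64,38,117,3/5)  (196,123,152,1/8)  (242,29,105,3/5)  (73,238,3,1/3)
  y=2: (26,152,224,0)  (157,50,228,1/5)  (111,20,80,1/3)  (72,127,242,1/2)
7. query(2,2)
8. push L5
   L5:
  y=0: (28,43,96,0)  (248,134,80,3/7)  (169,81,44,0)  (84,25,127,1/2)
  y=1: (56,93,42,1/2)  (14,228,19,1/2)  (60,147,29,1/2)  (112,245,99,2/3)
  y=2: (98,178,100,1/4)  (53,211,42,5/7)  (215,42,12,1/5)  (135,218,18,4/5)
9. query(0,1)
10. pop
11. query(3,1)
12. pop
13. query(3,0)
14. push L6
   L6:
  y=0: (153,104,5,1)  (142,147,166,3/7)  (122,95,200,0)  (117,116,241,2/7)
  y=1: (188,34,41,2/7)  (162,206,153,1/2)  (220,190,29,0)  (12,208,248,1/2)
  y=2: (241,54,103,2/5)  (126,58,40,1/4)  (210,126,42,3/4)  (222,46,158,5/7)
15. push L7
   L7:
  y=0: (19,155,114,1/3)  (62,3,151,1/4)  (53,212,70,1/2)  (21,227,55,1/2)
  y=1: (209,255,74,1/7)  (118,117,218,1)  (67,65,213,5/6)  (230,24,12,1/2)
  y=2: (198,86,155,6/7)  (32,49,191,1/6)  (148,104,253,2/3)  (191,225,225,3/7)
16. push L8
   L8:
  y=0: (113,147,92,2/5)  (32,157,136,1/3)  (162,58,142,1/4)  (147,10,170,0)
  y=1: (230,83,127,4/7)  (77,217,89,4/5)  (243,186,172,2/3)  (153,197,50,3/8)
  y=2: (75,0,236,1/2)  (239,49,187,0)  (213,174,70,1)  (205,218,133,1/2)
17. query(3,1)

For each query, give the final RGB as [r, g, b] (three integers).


at x=1,y=1 over L1,L2:
L1 α=1/2: [95/2, 96, 179/2]
L2 α=4/5: [267/2, 628/5, 1923/10]
rounded: [134, 126, 192]

at x=2,y=2 over L1,L2,L3:
after L1 α=5/7: [75, 65/7, 480/7]
after L2 α=5/7: [1405/7, 9055/49, 5160/49]
after L3 α=1/2: [853/7, 10236/49, 2776/49]
rounded: [122, 209, 57]

query (2,2) [L1,L2,L3,L4] — begin 0,0,0
+L1 (α=5/7) → [75, 65/7, 480/7]
+L2 (α=5/7) → [1405/7, 9055/49, 5160/49]
+L3 (α=1/2) → [853/7, 10236/49, 2776/49]
+L4 (α=1/3) → [2483/21, 21452/147, 9472/147]
→ [118, 146, 64]

query (0,1) [L1,L2,L3,L4,L5] — begin 0,0,0
+L1 (α=1/5) → [0, 73/5, 14]
+L2 (α=1/4) → [35/4, 567/10, 61/2]
+L3 (α=2/7) → [1103/28, 81/2, 1321/14]
+L4 (α=3/5) → [3791/70, 39, 3778/35]
+L5 (α=1/2) → [7711/140, 66, 2624/35]
= [55, 66, 75]

query (3,1) [L1,L2,L3,L4] — begin 0,0,0
+L1 (α=0) → [0, 0, 0]
+L2 (α=5/7) → [1110/7, 50/7, 1150/7]
+L3 (α=2/3) → [1504/7, 344/21, 3026/21]
+L4 (α=1/3) → [1173/7, 5686/63, 6115/63]
rounded: [168, 90, 97]

at x=3,y=0 over L1,L2,L3:
after L1 α=5/6: [230/3, 235/6, 275/2]
after L2 α=1/2: [400/3, 1183/12, 747/4]
after L3 α=1/2: [383/3, 4099/24, 1459/8]
rounded: [128, 171, 182]

query (3,1) [L1,L2,L3,L6,L7,L8] — begin 0,0,0
L1 α=0: [0, 0, 0]
L2 α=5/7: [1110/7, 50/7, 1150/7]
L3 α=2/3: [1504/7, 344/21, 3026/21]
L6 α=1/2: [794/7, 2356/21, 4117/21]
L7 α=1/2: [1202/7, 1430/21, 4369/42]
L8 α=3/8: [9223/56, 19561/168, 28145/336]
= [165, 116, 84]


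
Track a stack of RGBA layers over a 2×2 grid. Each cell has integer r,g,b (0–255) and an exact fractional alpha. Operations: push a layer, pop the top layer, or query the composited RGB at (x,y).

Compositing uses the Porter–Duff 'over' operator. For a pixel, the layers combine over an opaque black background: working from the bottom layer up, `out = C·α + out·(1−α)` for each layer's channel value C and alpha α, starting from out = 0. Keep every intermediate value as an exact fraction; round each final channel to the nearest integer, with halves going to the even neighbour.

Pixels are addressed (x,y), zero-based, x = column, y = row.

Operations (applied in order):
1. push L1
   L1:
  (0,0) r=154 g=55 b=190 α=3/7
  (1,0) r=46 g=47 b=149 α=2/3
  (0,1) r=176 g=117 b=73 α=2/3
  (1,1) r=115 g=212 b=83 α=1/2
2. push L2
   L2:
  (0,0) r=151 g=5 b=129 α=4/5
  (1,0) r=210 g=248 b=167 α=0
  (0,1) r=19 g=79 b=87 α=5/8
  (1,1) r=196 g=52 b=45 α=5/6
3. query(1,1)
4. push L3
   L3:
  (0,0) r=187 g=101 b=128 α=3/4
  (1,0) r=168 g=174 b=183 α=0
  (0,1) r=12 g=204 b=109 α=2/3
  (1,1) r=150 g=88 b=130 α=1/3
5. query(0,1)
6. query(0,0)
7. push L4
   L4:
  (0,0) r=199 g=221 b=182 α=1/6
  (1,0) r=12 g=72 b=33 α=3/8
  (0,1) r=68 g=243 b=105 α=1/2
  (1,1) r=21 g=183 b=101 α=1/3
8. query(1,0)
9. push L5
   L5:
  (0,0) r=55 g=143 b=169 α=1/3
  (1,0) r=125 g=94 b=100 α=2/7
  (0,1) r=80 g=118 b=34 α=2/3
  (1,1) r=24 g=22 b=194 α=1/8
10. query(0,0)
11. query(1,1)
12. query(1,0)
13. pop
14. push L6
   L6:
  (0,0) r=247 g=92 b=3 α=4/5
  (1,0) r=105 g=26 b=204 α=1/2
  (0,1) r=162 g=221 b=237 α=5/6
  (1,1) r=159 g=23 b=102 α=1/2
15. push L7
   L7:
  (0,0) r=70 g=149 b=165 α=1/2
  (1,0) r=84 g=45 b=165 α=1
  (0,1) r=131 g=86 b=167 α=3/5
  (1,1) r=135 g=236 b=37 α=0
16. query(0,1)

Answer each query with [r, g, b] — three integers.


(1,1) stack=L1,L2; from [0,0,0]:
+L1 (α=1/2) → [115/2, 106, 83/2]
+L2 (α=5/6) → [2075/12, 61, 533/12]
rounded: [173, 61, 44]

(0,1) stack=L1,L2,L3; from [0,0,0]:
after L1 α=2/3: [352/3, 78, 146/3]
after L2 α=5/8: [447/8, 629/8, 581/8]
after L3 α=2/3: [213/8, 3893/24, 775/8]
= [27, 162, 97]

(0,0) stack=L1,L2,L3; from [0,0,0]:
after L1 α=3/7: [66, 165/7, 570/7]
after L2 α=4/5: [134, 61/7, 4182/35]
after L3 α=3/4: [695/4, 1091/14, 8811/70]
= [174, 78, 126]

at x=1,y=0 over L1,L2,L3,L4:
+L1 (α=2/3) → [92/3, 94/3, 298/3]
+L2 (α=0) → [92/3, 94/3, 298/3]
+L3 (α=0) → [92/3, 94/3, 298/3]
+L4 (α=3/8) → [71/3, 559/12, 1787/24]
→ [24, 47, 74]

(0,0) stack=L1,L2,L3,L4,L5; from [0,0,0]:
L1 α=3/7: [66, 165/7, 570/7]
L2 α=4/5: [134, 61/7, 4182/35]
L3 α=3/4: [695/4, 1091/14, 8811/70]
L4 α=1/6: [4271/24, 8549/84, 11359/84]
L5 α=1/3: [4931/36, 14555/126, 18457/126]
= [137, 116, 146]

query (1,1) [L1,L2,L3,L4,L5] — begin 0,0,0
L1 α=1/2: [115/2, 106, 83/2]
L2 α=5/6: [2075/12, 61, 533/12]
L3 α=1/3: [2975/18, 70, 1313/18]
L4 α=1/3: [3164/27, 323/3, 2222/27]
L5 α=1/8: [5699/54, 2327/24, 2599/27]
= [106, 97, 96]

query (1,0) [L1,L2,L3,L4,L5] — begin 0,0,0
after L1 α=2/3: [92/3, 94/3, 298/3]
after L2 α=0: [92/3, 94/3, 298/3]
after L3 α=0: [92/3, 94/3, 298/3]
after L4 α=3/8: [71/3, 559/12, 1787/24]
after L5 α=2/7: [1105/21, 5051/84, 13735/168]
rounded: [53, 60, 82]

query (0,1) [L1,L2,L3,L4,L6,L7] — begin 0,0,0
+L1 (α=2/3) → [352/3, 78, 146/3]
+L2 (α=5/8) → [447/8, 629/8, 581/8]
+L3 (α=2/3) → [213/8, 3893/24, 775/8]
+L4 (α=1/2) → [757/16, 9725/48, 1615/16]
+L6 (α=5/6) → [13717/96, 62765/288, 20575/96]
+L7 (α=3/5) → [32581/240, 99917/720, 44623/240]
→ [136, 139, 186]


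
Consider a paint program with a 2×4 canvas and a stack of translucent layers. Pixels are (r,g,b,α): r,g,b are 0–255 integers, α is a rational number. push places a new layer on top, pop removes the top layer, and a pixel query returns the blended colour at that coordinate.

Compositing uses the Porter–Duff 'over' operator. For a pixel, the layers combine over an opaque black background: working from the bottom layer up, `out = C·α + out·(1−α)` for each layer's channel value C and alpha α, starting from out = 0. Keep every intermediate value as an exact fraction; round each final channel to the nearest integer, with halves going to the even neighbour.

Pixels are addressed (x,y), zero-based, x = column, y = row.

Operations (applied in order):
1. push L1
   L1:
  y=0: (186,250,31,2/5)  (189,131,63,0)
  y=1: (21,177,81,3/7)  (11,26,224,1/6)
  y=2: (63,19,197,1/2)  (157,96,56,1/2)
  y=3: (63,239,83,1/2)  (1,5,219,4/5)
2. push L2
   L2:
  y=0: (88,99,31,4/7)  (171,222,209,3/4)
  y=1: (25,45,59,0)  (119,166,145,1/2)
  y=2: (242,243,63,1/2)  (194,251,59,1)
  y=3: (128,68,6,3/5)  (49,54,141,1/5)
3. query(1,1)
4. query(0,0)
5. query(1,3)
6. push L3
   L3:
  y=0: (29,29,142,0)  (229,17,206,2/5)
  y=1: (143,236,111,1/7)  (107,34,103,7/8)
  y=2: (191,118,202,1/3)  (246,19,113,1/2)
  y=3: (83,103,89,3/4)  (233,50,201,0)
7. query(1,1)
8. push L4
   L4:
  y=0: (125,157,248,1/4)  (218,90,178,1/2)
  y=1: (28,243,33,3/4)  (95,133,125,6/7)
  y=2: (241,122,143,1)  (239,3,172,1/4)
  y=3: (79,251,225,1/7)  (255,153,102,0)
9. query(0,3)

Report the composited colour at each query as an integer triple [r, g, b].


at x=1,y=1 over L1,L2:
L1 α=1/6: [11/6, 13/3, 112/3]
L2 α=1/2: [725/12, 511/6, 547/6]
= [60, 85, 91]

(0,0) stack=L1,L2; from [0,0,0]:
after L1 α=2/5: [372/5, 100, 62/5]
after L2 α=4/7: [2876/35, 696/7, 806/35]
rounded: [82, 99, 23]

(1,3) stack=L1,L2; from [0,0,0]:
+L1 (α=4/5) → [4/5, 4, 876/5]
+L2 (α=1/5) → [261/25, 14, 4209/25]
rounded: [10, 14, 168]

query (1,1) [L1,L2,L3] — begin 0,0,0
+L1 (α=1/6) → [11/6, 13/3, 112/3]
+L2 (α=1/2) → [725/12, 511/6, 547/6]
+L3 (α=7/8) → [9713/96, 1939/48, 4873/48]
→ [101, 40, 102]

at x=0,y=3 over L1,L2,L3,L4:
L1 α=1/2: [63/2, 239/2, 83/2]
L2 α=3/5: [447/5, 443/5, 101/5]
L3 α=3/4: [423/5, 497/5, 359/5]
L4 α=1/7: [419/5, 4237/35, 3279/35]
= [84, 121, 94]


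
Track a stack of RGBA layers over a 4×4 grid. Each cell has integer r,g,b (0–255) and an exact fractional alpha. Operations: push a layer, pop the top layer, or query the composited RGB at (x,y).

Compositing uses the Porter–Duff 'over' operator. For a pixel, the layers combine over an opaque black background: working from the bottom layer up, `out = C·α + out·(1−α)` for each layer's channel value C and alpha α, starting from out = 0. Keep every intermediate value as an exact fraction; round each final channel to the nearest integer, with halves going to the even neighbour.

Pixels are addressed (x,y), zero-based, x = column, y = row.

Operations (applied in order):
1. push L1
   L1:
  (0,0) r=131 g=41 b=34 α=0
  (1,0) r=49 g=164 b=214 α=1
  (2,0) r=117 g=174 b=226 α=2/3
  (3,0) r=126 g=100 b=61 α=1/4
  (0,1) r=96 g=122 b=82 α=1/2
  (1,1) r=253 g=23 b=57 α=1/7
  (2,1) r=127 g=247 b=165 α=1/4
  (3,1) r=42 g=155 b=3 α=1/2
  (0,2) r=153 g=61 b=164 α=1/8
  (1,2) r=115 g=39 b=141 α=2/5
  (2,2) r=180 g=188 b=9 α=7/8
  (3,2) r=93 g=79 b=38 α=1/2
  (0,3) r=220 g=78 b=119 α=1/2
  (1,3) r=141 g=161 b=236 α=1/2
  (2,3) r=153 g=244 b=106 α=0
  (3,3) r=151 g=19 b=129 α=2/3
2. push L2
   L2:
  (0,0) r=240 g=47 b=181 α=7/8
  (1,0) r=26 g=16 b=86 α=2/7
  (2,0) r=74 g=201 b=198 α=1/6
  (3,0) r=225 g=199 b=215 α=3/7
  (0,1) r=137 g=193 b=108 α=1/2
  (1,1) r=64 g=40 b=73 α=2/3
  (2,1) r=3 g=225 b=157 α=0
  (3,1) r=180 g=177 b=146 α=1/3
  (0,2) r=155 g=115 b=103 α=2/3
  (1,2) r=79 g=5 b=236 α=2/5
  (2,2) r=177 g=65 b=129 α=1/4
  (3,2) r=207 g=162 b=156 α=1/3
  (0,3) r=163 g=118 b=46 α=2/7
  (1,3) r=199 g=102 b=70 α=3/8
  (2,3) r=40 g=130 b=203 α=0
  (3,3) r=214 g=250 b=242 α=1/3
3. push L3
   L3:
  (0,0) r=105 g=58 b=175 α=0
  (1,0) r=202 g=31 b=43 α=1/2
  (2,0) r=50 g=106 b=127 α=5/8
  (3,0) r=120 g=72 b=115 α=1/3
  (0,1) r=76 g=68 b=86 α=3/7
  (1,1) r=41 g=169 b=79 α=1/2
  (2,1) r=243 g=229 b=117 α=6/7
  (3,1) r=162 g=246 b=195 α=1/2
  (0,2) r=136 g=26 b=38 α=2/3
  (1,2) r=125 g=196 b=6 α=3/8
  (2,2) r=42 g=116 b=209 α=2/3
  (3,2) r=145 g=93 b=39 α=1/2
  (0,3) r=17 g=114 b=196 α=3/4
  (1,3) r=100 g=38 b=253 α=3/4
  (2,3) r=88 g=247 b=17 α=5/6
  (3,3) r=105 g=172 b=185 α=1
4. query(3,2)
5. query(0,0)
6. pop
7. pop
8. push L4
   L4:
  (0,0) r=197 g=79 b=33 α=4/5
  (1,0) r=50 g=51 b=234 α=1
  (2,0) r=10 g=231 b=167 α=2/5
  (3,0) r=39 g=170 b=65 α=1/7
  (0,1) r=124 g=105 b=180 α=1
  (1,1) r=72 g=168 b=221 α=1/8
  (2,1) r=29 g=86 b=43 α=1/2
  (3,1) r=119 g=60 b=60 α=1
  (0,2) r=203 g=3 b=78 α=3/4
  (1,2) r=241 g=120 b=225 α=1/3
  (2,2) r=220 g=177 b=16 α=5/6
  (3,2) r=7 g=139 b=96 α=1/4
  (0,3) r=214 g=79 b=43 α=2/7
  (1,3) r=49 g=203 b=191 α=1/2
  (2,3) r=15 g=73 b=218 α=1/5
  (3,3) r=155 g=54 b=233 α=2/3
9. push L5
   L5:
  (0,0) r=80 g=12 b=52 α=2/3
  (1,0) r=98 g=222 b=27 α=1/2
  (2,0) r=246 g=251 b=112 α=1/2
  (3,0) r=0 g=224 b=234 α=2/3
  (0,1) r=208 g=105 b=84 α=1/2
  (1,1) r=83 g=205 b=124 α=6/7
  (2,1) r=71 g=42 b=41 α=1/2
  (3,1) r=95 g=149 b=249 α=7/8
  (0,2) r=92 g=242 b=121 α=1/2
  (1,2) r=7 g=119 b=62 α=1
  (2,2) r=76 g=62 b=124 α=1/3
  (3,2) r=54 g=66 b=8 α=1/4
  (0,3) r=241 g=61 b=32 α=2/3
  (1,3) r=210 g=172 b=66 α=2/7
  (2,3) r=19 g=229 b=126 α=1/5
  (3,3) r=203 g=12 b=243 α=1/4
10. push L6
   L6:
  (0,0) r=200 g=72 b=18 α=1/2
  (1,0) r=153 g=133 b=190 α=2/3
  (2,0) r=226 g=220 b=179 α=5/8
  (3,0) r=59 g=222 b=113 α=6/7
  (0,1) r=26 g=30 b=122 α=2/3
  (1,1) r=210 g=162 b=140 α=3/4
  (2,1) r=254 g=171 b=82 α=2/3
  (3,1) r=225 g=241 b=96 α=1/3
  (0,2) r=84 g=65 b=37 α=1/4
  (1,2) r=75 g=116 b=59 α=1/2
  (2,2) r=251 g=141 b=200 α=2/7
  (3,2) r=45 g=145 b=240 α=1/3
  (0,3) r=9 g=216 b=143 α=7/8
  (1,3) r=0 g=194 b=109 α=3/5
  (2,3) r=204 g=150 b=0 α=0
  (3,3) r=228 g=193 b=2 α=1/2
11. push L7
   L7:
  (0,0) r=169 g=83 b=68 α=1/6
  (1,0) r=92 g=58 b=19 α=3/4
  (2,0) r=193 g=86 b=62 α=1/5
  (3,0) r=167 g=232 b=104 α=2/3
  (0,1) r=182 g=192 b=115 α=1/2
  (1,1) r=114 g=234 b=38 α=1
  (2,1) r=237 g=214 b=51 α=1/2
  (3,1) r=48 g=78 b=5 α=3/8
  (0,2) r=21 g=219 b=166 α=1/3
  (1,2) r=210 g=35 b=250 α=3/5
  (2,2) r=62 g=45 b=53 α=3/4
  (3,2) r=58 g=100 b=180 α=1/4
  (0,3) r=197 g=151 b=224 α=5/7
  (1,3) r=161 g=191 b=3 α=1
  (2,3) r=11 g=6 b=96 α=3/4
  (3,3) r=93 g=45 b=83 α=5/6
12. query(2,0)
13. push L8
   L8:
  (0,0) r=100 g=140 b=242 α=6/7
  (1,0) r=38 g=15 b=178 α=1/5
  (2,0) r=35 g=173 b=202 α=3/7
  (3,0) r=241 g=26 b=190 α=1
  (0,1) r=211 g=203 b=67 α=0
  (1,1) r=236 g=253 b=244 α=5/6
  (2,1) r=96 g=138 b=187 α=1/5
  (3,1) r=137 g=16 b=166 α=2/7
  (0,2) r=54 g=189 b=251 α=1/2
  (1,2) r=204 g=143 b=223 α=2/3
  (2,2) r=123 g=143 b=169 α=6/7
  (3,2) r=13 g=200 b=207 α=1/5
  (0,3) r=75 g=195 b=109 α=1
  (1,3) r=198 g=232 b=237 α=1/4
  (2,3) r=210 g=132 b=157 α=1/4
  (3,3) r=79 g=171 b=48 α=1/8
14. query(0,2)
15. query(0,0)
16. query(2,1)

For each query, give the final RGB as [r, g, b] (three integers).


query (3,2) [L1,L2,L3] — begin 0,0,0
after L1 α=1/2: [93/2, 79/2, 19]
after L2 α=1/3: [100, 241/3, 194/3]
after L3 α=1/2: [245/2, 260/3, 311/6]
→ [122, 87, 52]

at x=0,y=0 over L1,L2,L3:
+L1 (α=0) → [0, 0, 0]
+L2 (α=7/8) → [210, 329/8, 1267/8]
+L3 (α=0) → [210, 329/8, 1267/8]
rounded: [210, 41, 158]

query (2,0) [L1,L4,L5,L6,L7] — begin 0,0,0
L1 α=2/3: [78, 116, 452/3]
L4 α=2/5: [254/5, 162, 786/5]
L5 α=1/2: [742/5, 413/2, 673/5]
L6 α=5/8: [1969/10, 3439/16, 3247/20]
L7 α=1/5: [4903/25, 3783/20, 3557/25]
rounded: [196, 189, 142]

query (0,2) [L1,L4,L5,L6,L7,L8] — begin 0,0,0
+L1 (α=1/8) → [153/8, 61/8, 41/2]
+L4 (α=3/4) → [5025/32, 133/32, 509/8]
+L5 (α=1/2) → [7969/64, 7877/64, 1477/16]
+L6 (α=1/4) → [29283/256, 27791/256, 5023/64]
+L7 (α=1/3) → [10657/128, 55823/384, 3445/32]
+L8 (α=1/2) → [17569/256, 128399/768, 11477/64]
= [69, 167, 179]

query (0,0) [L1,L4,L5,L6,L7,L8] — begin 0,0,0
+L1 (α=0) → [0, 0, 0]
+L4 (α=4/5) → [788/5, 316/5, 132/5]
+L5 (α=2/3) → [1588/15, 436/15, 652/15]
+L6 (α=1/2) → [2294/15, 758/15, 461/15]
+L7 (α=1/6) → [2801/18, 1007/18, 665/18]
+L8 (α=6/7) → [1943/18, 16127/126, 26801/126]
→ [108, 128, 213]

at x=2,y=1 over L1,L4,L5,L6,L7,L8:
L1 α=1/4: [127/4, 247/4, 165/4]
L4 α=1/2: [243/8, 591/8, 337/8]
L5 α=1/2: [811/16, 927/16, 665/16]
L6 α=2/3: [8939/48, 2133/16, 3289/48]
L7 α=1/2: [20315/96, 5557/32, 5737/96]
L8 α=1/5: [22619/120, 6661/40, 2045/24]
rounded: [188, 167, 85]


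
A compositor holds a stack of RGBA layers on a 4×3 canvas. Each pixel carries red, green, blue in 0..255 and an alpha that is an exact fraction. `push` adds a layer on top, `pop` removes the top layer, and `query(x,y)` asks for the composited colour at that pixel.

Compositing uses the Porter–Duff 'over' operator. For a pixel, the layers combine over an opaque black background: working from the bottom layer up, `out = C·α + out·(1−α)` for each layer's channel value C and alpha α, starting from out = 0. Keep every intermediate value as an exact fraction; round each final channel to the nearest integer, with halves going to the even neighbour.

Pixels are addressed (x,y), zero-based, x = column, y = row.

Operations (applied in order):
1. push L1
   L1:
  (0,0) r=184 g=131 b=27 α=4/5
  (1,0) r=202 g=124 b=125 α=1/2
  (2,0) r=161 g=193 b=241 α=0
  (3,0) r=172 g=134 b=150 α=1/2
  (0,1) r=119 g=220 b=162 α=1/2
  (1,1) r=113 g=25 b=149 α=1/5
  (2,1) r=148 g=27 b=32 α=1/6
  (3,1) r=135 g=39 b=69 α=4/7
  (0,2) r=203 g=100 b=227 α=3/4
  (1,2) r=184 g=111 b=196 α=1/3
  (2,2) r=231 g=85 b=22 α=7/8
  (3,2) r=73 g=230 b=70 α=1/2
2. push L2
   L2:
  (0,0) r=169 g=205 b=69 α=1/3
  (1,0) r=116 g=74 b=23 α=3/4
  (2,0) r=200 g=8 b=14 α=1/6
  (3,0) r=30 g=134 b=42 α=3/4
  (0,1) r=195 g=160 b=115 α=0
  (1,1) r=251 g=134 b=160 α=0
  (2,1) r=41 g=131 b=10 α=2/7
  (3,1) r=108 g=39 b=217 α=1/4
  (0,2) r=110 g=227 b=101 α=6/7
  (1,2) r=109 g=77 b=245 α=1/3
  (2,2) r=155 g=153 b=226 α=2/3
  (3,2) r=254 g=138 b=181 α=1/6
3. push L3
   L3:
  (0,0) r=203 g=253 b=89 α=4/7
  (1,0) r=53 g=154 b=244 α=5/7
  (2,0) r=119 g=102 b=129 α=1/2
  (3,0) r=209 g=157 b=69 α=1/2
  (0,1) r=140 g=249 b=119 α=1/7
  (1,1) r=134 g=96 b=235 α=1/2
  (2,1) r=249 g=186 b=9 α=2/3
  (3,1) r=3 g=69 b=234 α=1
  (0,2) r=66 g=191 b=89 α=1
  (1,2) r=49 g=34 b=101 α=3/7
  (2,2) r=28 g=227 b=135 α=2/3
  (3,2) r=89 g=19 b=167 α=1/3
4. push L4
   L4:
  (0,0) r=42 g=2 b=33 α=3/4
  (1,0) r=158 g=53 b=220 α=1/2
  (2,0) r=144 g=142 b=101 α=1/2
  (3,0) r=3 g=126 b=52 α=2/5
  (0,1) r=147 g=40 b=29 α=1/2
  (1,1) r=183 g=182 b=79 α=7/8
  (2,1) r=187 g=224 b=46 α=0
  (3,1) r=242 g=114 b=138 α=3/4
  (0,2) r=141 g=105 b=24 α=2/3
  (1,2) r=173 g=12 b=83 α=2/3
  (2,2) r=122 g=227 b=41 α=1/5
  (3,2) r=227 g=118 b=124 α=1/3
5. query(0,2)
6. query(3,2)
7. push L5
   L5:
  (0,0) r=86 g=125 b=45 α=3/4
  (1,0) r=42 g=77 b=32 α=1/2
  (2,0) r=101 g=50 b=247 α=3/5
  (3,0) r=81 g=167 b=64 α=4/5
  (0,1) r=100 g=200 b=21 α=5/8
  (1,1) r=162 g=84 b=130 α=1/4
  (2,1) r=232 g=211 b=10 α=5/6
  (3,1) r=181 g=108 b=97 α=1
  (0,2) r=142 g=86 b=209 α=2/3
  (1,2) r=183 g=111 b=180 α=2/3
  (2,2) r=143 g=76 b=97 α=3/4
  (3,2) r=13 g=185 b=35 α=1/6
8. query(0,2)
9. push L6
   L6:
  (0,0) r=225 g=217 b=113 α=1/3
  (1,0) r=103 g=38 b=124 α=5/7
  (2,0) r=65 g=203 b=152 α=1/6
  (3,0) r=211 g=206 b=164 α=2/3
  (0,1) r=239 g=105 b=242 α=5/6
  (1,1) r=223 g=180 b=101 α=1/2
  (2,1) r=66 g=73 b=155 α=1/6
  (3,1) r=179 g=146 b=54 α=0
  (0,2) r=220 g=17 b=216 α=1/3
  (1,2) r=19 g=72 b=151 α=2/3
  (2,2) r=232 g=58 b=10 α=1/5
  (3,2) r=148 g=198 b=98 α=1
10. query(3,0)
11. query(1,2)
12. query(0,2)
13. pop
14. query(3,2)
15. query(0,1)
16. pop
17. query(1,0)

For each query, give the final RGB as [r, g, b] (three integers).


at x=0,y=2 over L1,L2,L3,L4:
L1 α=3/4: [609/4, 75, 681/4]
L2 α=6/7: [3249/28, 1437/7, 3105/28]
L3 α=1: [66, 191, 89]
L4 α=2/3: [116, 401/3, 137/3]
= [116, 134, 46]

query (3,2) [L1,L2,L3,L4] — begin 0,0,0
+L1 (α=1/2) → [73/2, 115, 35]
+L2 (α=1/6) → [291/4, 713/6, 178/3]
+L3 (α=1/3) → [469/6, 770/9, 857/9]
+L4 (α=1/3) → [1150/9, 2602/27, 2830/27]
= [128, 96, 105]

(0,2) stack=L1,L2,L3,L4,L5; from [0,0,0]:
after L1 α=3/4: [609/4, 75, 681/4]
after L2 α=6/7: [3249/28, 1437/7, 3105/28]
after L3 α=1: [66, 191, 89]
after L4 α=2/3: [116, 401/3, 137/3]
after L5 α=2/3: [400/3, 917/9, 1391/9]
rounded: [133, 102, 155]

query (3,0) [L1,L2,L3,L4,L5,L6] — begin 0,0,0
after L1 α=1/2: [86, 67, 75]
after L2 α=3/4: [44, 469/4, 201/4]
after L3 α=1/2: [253/2, 1097/8, 477/8]
after L4 α=2/5: [771/10, 5307/40, 2263/40]
after L5 α=4/5: [4011/50, 32027/200, 12503/200]
after L6 α=2/3: [25111/150, 114427/600, 78103/600]
→ [167, 191, 130]

(1,2) stack=L1,L2,L3,L4,L5,L6; from [0,0,0]:
L1 α=1/3: [184/3, 37, 196/3]
L2 α=1/3: [695/9, 151/3, 1127/9]
L3 α=3/7: [4103/63, 130/3, 7235/63]
L4 α=2/3: [25901/189, 202/9, 17693/189]
L5 α=2/3: [95075/567, 2200/27, 85733/567]
L6 α=2/3: [116621/1701, 6088/81, 256967/1701]
→ [69, 75, 151]

at x=0,y=2 over L1,L2,L3,L4,L5,L6:
+L1 (α=3/4) → [609/4, 75, 681/4]
+L2 (α=6/7) → [3249/28, 1437/7, 3105/28]
+L3 (α=1) → [66, 191, 89]
+L4 (α=2/3) → [116, 401/3, 137/3]
+L5 (α=2/3) → [400/3, 917/9, 1391/9]
+L6 (α=1/3) → [1460/9, 1987/27, 4726/27]
= [162, 74, 175]

query (3,2) [L1,L2,L3,L4,L5] — begin 0,0,0
+L1 (α=1/2) → [73/2, 115, 35]
+L2 (α=1/6) → [291/4, 713/6, 178/3]
+L3 (α=1/3) → [469/6, 770/9, 857/9]
+L4 (α=1/3) → [1150/9, 2602/27, 2830/27]
+L5 (α=1/6) → [5867/54, 18005/162, 15095/162]
= [109, 111, 93]

(0,1) stack=L1,L2,L3,L4,L5; from [0,0,0]:
after L1 α=1/2: [119/2, 110, 81]
after L2 α=0: [119/2, 110, 81]
after L3 α=1/7: [71, 909/7, 605/7]
after L4 α=1/2: [109, 1189/14, 404/7]
after L5 α=5/8: [827/8, 17567/112, 1947/56]
rounded: [103, 157, 35]

at x=1,y=0 over L1,L2,L3,L4:
L1 α=1/2: [101, 62, 125/2]
L2 α=3/4: [449/4, 71, 263/8]
L3 α=5/7: [979/14, 912/7, 5143/28]
L4 α=1/2: [3191/28, 1283/14, 11303/56]
= [114, 92, 202]


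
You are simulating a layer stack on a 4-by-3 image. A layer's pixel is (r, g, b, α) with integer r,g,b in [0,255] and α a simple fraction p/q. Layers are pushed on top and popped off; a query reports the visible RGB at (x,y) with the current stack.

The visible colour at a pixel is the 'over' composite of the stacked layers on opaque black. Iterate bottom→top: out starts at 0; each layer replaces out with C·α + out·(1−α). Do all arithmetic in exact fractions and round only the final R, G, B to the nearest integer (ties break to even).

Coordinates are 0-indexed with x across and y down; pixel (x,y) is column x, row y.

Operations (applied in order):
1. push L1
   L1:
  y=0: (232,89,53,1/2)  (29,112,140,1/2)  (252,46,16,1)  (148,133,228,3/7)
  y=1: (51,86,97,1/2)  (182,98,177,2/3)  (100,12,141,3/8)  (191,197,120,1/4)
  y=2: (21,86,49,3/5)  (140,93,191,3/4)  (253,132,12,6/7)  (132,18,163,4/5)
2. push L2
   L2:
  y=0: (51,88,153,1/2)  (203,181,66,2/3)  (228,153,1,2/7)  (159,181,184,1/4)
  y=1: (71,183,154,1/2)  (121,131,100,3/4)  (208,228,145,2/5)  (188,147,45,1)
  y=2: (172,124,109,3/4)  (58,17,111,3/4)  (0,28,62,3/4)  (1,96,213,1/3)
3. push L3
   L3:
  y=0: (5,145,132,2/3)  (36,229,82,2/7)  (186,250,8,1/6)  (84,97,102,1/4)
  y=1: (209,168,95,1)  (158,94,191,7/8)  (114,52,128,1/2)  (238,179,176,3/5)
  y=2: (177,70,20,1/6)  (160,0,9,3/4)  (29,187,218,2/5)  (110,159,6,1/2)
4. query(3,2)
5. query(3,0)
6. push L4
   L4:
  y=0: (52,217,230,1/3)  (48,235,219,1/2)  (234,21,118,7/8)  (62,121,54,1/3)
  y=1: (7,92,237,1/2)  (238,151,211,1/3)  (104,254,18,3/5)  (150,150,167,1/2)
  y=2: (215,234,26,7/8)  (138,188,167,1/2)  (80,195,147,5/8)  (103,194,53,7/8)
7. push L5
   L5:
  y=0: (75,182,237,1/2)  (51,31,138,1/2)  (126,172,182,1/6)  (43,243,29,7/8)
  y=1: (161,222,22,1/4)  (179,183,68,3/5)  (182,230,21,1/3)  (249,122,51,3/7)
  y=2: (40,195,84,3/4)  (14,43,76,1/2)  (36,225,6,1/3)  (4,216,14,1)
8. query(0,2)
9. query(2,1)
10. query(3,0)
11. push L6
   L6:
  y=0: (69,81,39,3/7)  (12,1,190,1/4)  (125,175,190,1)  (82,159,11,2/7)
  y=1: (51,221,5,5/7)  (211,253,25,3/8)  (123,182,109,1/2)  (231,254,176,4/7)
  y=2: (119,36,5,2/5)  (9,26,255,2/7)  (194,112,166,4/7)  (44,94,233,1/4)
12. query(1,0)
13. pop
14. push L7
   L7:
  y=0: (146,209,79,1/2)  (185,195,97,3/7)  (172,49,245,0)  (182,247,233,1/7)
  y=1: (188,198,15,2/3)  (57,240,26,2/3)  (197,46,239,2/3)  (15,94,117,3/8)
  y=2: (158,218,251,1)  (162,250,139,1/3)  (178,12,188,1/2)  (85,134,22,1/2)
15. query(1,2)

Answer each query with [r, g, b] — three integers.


(3,2) stack=L1,L2,L3; from [0,0,0]:
L1 α=4/5: [528/5, 72/5, 652/5]
L2 α=1/3: [1061/15, 208/5, 2369/15]
L3 α=1/2: [2711/30, 1003/10, 2459/30]
→ [90, 100, 82]

query (3,0) [L1,L2,L3] — begin 0,0,0
+L1 (α=3/7) → [444/7, 57, 684/7]
+L2 (α=1/4) → [2445/28, 88, 835/7]
+L3 (α=1/4) → [9687/112, 361/4, 3219/28]
rounded: [86, 90, 115]

(0,2) stack=L1,L2,L3,L4,L5; from [0,0,0]:
+L1 (α=3/5) → [63/5, 258/5, 147/5]
+L2 (α=3/4) → [2643/20, 1059/10, 891/10]
+L3 (α=1/6) → [1117/8, 1199/12, 931/12]
+L4 (α=7/8) → [13157/64, 20855/96, 3115/96]
+L5 (α=3/4) → [20837/256, 77015/384, 27307/384]
= [81, 201, 71]

at x=2,y=1 over L1,L2,L3,L4,L5:
L1 α=3/8: [75/2, 9/2, 423/8]
L2 α=2/5: [1057/10, 939/10, 3589/40]
L3 α=1/2: [2197/20, 1459/20, 8709/80]
L4 α=3/5: [5317/50, 9079/50, 10869/200]
L5 α=1/3: [3289/25, 4943/25, 4323/100]
rounded: [132, 198, 43]

(3,0) stack=L1,L2,L3,L4,L5; from [0,0,0]:
+L1 (α=3/7) → [444/7, 57, 684/7]
+L2 (α=1/4) → [2445/28, 88, 835/7]
+L3 (α=1/4) → [9687/112, 361/4, 3219/28]
+L4 (α=1/3) → [13159/168, 201/2, 1325/14]
+L5 (α=7/8) → [63727/1344, 3603/16, 4167/112]
rounded: [47, 225, 37]

query (1,0) [L1,L2,L3,L4,L5,L6] — begin 0,0,0
+L1 (α=1/2) → [29/2, 56, 70]
+L2 (α=2/3) → [841/6, 418/3, 202/3]
+L3 (α=2/7) → [4637/42, 3464/21, 1502/21]
+L4 (α=1/2) → [6653/84, 8399/42, 6101/42]
+L5 (α=1/2) → [10937/168, 9701/84, 11897/84]
+L6 (α=1/4) → [11609/224, 9729/112, 17217/112]
rounded: [52, 87, 154]

query (1,2) [L1,L2,L3,L4,L5,L7] — begin 0,0,0
after L1 α=3/4: [105, 279/4, 573/4]
after L2 α=3/4: [279/4, 483/16, 1905/16]
after L3 α=3/4: [2199/16, 483/64, 2337/64]
after L4 α=1/2: [4407/32, 12515/128, 13025/128]
after L5 α=1/2: [4855/64, 18019/256, 22753/256]
after L7 α=1/3: [10039/96, 16673/128, 13515/128]
→ [105, 130, 106]


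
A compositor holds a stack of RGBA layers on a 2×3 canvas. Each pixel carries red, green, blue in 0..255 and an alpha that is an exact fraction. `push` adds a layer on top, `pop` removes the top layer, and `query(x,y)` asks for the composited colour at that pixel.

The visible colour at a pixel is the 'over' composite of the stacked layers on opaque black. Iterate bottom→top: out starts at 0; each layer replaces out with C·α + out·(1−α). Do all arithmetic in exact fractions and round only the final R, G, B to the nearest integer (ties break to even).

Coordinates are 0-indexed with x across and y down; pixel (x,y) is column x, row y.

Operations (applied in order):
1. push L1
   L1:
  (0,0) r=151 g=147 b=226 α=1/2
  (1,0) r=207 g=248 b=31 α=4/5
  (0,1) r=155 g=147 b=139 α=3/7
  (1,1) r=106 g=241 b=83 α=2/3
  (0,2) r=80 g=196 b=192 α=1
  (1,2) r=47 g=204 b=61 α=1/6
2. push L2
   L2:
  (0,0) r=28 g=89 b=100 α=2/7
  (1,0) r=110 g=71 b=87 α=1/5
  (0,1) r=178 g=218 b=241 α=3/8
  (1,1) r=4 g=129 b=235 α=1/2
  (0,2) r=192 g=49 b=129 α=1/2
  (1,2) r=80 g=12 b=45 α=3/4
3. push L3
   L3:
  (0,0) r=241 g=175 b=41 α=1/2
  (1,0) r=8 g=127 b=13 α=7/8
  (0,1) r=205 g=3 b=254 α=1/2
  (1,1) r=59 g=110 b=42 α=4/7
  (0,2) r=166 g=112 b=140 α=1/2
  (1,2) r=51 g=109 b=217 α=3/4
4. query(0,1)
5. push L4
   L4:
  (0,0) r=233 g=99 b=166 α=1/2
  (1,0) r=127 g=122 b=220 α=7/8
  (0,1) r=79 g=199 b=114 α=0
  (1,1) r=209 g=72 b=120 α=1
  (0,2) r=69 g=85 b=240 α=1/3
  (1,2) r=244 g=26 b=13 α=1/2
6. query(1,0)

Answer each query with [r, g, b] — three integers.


at x=0,y=1 over L1,L2,L3:
after L1 α=3/7: [465/7, 63, 417/7]
after L2 α=3/8: [6063/56, 969/8, 3573/28]
after L3 α=1/2: [17543/112, 993/16, 10685/56]
→ [157, 62, 191]

(1,0) stack=L1,L2,L3,L4; from [0,0,0]:
+L1 (α=4/5) → [828/5, 992/5, 124/5]
+L2 (α=1/5) → [3862/25, 4323/25, 931/25]
+L3 (α=7/8) → [2631/100, 6637/50, 1603/100]
+L4 (α=7/8) → [91531/800, 49337/400, 155603/800]
= [114, 123, 195]


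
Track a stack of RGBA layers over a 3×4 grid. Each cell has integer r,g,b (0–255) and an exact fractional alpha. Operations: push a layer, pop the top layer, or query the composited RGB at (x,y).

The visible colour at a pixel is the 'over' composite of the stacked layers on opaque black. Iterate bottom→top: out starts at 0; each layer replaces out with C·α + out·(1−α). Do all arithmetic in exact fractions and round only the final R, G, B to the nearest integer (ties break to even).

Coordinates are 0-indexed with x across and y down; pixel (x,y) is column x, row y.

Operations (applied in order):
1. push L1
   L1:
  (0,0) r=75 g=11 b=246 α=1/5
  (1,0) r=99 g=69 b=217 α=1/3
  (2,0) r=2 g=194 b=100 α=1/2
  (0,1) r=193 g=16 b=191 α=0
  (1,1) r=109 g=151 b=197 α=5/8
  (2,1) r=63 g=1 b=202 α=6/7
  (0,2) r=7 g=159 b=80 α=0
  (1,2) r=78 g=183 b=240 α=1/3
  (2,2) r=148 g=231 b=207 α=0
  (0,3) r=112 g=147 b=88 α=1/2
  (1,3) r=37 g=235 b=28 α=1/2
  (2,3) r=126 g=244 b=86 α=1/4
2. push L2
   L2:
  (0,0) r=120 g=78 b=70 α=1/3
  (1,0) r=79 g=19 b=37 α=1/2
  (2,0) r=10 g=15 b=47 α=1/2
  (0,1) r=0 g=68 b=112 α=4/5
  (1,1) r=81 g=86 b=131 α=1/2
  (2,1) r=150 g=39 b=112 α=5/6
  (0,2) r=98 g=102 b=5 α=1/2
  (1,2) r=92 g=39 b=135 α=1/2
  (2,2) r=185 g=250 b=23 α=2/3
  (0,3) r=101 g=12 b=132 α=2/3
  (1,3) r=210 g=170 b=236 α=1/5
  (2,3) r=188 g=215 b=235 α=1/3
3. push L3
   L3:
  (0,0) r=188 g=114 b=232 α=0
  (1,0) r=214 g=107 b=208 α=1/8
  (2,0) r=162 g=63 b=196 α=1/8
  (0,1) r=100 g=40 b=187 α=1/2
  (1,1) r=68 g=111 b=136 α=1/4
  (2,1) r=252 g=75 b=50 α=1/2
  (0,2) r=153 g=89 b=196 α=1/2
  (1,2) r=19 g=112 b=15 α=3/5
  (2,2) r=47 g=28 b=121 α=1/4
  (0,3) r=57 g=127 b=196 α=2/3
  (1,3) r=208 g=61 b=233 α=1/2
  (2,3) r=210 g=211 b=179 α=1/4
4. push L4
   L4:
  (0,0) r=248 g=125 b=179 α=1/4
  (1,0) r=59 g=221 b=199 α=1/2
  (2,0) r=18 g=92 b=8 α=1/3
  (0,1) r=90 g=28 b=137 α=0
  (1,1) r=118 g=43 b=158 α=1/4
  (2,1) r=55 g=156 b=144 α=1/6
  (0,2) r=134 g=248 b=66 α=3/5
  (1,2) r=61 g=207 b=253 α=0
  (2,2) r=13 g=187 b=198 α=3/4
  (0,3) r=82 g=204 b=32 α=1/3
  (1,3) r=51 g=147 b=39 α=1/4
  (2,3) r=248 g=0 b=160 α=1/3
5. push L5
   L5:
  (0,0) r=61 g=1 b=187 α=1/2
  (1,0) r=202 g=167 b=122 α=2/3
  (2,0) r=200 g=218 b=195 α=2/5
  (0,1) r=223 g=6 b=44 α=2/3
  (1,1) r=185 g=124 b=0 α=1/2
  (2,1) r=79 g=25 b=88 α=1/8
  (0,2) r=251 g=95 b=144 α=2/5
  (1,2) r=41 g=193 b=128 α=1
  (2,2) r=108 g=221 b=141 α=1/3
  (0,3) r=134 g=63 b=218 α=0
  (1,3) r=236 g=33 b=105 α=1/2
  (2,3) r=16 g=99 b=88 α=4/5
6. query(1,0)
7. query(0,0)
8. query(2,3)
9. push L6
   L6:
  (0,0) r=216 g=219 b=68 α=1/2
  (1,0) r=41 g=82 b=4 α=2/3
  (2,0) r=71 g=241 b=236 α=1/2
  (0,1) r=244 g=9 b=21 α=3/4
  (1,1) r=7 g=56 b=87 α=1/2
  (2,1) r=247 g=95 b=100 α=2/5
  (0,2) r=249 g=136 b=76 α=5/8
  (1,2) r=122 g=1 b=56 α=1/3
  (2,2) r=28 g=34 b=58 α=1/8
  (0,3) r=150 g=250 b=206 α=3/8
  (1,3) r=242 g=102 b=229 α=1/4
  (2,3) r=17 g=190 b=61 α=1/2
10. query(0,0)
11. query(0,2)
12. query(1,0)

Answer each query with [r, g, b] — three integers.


at x=1,y=0 over L1,L2,L3,L4,L5:
+L1 (α=1/3) → [33, 23, 217/3]
+L2 (α=1/2) → [56, 21, 164/3]
+L3 (α=1/8) → [303/4, 127/4, 443/6]
+L4 (α=1/2) → [539/8, 1011/8, 1637/12]
+L5 (α=2/3) → [1257/8, 3683/24, 4565/36]
= [157, 153, 127]

query (0,0) [L1,L2,L3,L4,L5] — begin 0,0,0
L1 α=1/5: [15, 11/5, 246/5]
L2 α=1/3: [50, 412/15, 842/15]
L3 α=0: [50, 412/15, 842/15]
L4 α=1/4: [199/2, 1037/20, 1737/20]
L5 α=1/2: [321/4, 1057/40, 5477/40]
→ [80, 26, 137]

query (2,3) [L1,L2,L3,L4,L5] — begin 0,0,0
L1 α=1/4: [63/2, 61, 43/2]
L2 α=1/3: [251/3, 337/3, 278/3]
L3 α=1/4: [461/4, 137, 457/4]
L4 α=1/3: [319/2, 274/3, 259/2]
L5 α=4/5: [447/10, 1462/15, 963/10]
= [45, 97, 96]

at x=0,y=0 over L1,L2,L3,L4,L5,L6:
L1 α=1/5: [15, 11/5, 246/5]
L2 α=1/3: [50, 412/15, 842/15]
L3 α=0: [50, 412/15, 842/15]
L4 α=1/4: [199/2, 1037/20, 1737/20]
L5 α=1/2: [321/4, 1057/40, 5477/40]
L6 α=1/2: [1185/8, 9817/80, 8197/80]
→ [148, 123, 102]

at x=0,y=2 over L1,L2,L3,L4,L5,L6:
+L1 (α=0) → [0, 0, 0]
+L2 (α=1/2) → [49, 51, 5/2]
+L3 (α=1/2) → [101, 70, 397/4]
+L4 (α=3/5) → [604/5, 884/5, 793/10]
+L5 (α=2/5) → [4322/25, 3602/25, 5259/50]
+L6 (α=5/8) → [44091/200, 13903/100, 34777/400]
= [220, 139, 87]

at x=1,y=0 over L1,L2,L3,L4,L5,L6:
after L1 α=1/3: [33, 23, 217/3]
after L2 α=1/2: [56, 21, 164/3]
after L3 α=1/8: [303/4, 127/4, 443/6]
after L4 α=1/2: [539/8, 1011/8, 1637/12]
after L5 α=2/3: [1257/8, 3683/24, 4565/36]
after L6 α=2/3: [1913/24, 7619/72, 4853/108]
= [80, 106, 45]


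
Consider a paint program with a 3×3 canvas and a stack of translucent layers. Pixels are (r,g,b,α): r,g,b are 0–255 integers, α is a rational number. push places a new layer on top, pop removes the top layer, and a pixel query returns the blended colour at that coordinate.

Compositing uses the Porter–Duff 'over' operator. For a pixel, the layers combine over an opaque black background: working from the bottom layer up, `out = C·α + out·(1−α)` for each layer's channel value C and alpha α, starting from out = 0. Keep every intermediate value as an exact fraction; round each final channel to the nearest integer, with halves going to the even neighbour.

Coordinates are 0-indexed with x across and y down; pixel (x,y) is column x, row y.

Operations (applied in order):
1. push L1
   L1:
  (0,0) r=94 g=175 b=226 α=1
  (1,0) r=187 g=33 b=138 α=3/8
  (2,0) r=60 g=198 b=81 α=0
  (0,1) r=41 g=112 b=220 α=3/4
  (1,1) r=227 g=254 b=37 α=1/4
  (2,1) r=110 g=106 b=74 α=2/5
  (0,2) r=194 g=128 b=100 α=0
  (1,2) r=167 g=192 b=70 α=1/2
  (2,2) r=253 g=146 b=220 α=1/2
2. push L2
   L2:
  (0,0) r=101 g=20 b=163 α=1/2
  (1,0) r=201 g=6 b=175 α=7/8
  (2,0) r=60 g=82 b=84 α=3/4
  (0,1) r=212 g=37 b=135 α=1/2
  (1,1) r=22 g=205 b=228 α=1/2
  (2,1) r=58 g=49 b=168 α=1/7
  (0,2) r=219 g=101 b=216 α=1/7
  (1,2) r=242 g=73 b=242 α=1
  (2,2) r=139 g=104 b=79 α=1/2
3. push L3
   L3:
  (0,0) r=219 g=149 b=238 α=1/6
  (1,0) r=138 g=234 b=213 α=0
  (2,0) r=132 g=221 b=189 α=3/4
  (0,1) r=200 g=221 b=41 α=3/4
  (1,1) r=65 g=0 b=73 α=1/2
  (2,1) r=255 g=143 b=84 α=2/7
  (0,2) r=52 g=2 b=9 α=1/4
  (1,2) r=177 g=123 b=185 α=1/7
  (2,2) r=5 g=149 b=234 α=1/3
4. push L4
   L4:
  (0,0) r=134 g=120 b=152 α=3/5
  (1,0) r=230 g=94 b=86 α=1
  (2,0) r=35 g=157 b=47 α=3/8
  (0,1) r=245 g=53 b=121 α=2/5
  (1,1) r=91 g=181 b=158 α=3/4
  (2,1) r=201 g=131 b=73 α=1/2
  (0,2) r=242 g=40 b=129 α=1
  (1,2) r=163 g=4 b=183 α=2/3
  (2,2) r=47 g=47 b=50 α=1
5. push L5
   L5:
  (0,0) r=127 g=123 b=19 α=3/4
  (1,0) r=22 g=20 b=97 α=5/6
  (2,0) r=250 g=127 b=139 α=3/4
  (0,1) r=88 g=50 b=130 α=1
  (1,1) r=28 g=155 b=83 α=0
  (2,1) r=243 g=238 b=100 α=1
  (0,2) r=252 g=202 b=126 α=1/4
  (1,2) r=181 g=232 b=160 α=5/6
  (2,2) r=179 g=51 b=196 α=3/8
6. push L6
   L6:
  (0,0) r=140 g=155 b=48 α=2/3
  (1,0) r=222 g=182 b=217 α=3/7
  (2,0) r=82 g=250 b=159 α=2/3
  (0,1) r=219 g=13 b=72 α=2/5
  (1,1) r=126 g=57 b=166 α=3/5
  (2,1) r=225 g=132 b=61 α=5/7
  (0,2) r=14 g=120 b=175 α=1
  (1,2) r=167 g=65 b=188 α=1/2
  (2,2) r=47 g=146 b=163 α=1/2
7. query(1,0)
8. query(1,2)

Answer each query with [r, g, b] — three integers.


(1,0) stack=L1,L2,L3,L4,L5,L6; from [0,0,0]:
L1 α=3/8: [561/8, 99/8, 207/4]
L2 α=7/8: [11817/64, 435/64, 5107/32]
L3 α=0: [11817/64, 435/64, 5107/32]
L4 α=1: [230, 94, 86]
L5 α=5/6: [170/3, 97/3, 571/6]
L6 α=3/7: [2678/21, 2026/21, 3095/21]
= [128, 96, 147]

query (1,2) [L1,L2,L3,L4,L5,L6] — begin 0,0,0
after L1 α=1/2: [167/2, 96, 35]
after L2 α=1: [242, 73, 242]
after L3 α=1/7: [1629/7, 561/7, 1637/7]
after L4 α=2/3: [3911/21, 617/21, 4199/21]
after L5 α=5/6: [11458/63, 24977/126, 20999/126]
after L6 α=1/2: [21979/126, 33167/252, 44687/252]
rounded: [174, 132, 177]
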